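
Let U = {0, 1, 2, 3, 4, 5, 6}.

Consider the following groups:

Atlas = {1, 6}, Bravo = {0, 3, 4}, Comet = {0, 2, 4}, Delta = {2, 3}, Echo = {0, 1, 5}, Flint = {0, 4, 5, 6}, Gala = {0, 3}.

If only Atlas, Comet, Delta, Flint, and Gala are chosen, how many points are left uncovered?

0

Union of Atlas, Comet, Delta, Flint, Gala = {0, 1, 2, 3, 4, 5, 6} — that's every point, so 0 are uncovered.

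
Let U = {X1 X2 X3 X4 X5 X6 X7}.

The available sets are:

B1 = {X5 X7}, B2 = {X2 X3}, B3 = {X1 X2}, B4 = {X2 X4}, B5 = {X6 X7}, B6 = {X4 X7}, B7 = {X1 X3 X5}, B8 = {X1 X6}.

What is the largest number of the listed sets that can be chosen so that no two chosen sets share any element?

B4, B5, B7 are pairwise disjoint (B4={X2,X4}; B5={X6,X7}; B7={X1,X3,X5}).
Every remaining set overlaps one of these, and no 4 of the listed sets are pairwise disjoint, so 3 is the maximum.

3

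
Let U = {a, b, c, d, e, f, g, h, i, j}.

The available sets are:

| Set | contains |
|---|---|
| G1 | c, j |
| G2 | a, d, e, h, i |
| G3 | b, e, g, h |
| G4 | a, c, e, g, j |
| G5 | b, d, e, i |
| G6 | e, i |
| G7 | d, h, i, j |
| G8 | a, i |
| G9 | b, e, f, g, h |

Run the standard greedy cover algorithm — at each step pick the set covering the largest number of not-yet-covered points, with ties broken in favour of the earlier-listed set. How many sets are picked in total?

Greedy: pick G2 (covers 5 new) → pick G4 (covers 3 new) → pick G9 (covers 2 new). Total picks: 3.

3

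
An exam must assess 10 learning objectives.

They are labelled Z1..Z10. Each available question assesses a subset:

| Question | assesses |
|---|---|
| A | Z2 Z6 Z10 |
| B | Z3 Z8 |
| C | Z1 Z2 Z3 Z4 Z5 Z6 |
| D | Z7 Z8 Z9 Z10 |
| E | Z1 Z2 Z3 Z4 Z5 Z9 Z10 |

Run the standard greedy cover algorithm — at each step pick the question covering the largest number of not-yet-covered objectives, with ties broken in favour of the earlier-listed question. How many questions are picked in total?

3

Greedy: pick E (covers 7 new) → pick D (covers 2 new) → pick A (covers 1 new). Total picks: 3.
(The true minimum cover uses only 2 questions, so greedy is not optimal here.)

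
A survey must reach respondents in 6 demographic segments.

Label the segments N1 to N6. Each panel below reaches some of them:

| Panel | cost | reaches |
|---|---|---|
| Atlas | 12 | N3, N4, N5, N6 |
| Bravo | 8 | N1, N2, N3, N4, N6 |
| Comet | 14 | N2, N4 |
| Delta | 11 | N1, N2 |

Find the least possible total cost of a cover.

Atlas, Bravo together cover every segment (Atlas ∪ Bravo = {N1, N2, N3, N4, N5, N6}); total cost 12 + 8 = 20.
No covering selection has total cost below 20.

20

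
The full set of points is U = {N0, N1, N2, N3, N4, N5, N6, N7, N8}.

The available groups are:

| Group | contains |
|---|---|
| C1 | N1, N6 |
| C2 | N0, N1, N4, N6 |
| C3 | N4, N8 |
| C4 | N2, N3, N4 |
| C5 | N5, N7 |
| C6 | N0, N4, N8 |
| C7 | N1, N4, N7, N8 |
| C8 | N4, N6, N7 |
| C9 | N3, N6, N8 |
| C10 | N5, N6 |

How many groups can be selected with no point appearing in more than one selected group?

C1, C3, C5 are pairwise disjoint (C1={N1,N6}; C3={N4,N8}; C5={N5,N7}).
Every remaining group overlaps one of these, and no 4 of the listed groups are pairwise disjoint, so 3 is the maximum.

3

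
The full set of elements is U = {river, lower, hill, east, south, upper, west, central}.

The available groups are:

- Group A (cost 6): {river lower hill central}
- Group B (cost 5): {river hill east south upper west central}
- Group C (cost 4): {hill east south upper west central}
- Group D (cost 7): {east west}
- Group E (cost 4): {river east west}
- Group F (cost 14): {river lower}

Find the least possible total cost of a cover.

10

A, C together cover every element (A ∪ C = {river, lower, hill, east, south, upper, west, central}); total cost 6 + 4 = 10.
No covering selection has total cost below 10.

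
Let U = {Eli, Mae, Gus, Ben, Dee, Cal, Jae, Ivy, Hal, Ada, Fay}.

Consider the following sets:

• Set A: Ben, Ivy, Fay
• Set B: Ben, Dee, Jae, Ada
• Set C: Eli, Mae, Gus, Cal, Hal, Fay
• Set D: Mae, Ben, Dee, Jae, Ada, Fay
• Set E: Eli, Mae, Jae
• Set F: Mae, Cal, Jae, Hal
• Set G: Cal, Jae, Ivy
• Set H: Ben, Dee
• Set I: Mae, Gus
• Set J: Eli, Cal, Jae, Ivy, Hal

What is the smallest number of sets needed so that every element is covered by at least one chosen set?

Take {C, D, J}. Their union is {Eli, Mae, Gus, Ben, Dee, Cal, Jae, Ivy, Hal, Ada, Fay}, which is all 11 elements.
No 2 of the 10 sets cover everything (all 45 combinations miss at least one element), so 3 is optimal.

3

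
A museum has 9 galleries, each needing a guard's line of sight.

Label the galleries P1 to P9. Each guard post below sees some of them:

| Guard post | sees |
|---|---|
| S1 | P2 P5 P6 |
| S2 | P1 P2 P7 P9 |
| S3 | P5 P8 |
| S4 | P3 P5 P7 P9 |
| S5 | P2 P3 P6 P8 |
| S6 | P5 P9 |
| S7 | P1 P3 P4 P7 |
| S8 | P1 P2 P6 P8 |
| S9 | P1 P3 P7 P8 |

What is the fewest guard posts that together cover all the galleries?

3

Take {S5, S6, S7}. Their union is {P1, P2, P3, P4, P5, P6, P7, P8, P9}, which is all 9 galleries.
Each guard post has at most 4 galleries, and 2·4 = 8 < 9 — so at least 3 guard posts are needed, and 3 is optimal.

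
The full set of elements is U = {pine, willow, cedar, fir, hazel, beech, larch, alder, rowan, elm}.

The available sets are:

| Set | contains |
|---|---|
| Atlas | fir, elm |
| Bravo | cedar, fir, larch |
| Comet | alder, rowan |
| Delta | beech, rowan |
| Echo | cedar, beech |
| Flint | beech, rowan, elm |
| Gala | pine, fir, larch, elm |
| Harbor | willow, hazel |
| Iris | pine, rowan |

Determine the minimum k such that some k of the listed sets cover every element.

4

Comet and Echo and Gala and Harbor together: Comet ∪ Echo ∪ Gala ∪ Harbor = {pine, willow, cedar, fir, hazel, beech, larch, alder, rowan, elm} — every element is covered.
No 3 of the 9 sets cover everything (all 84 combinations miss at least one element), so 4 is optimal.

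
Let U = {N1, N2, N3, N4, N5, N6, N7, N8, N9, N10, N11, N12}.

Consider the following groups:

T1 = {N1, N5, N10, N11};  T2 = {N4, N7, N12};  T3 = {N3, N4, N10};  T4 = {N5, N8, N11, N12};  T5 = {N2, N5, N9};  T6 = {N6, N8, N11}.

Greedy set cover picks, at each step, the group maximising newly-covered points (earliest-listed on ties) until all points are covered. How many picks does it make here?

5

Greedy: pick T1 (covers 4 new) → pick T2 (covers 3 new) → pick T5 (covers 2 new) → pick T6 (covers 2 new) → pick T3 (covers 1 new). Total picks: 5.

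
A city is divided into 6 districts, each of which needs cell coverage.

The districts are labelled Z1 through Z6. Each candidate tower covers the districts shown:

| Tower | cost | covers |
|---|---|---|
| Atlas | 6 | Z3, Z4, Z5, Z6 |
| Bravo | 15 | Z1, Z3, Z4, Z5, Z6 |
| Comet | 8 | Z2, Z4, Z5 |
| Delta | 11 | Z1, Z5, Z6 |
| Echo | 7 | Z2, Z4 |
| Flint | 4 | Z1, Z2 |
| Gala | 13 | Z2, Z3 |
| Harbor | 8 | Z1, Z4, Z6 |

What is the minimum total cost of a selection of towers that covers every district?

Atlas, Flint together cover every district (Atlas ∪ Flint = {Z1, Z2, Z3, Z4, Z5, Z6}); total cost 6 + 4 = 10.
No covering selection has total cost below 10.

10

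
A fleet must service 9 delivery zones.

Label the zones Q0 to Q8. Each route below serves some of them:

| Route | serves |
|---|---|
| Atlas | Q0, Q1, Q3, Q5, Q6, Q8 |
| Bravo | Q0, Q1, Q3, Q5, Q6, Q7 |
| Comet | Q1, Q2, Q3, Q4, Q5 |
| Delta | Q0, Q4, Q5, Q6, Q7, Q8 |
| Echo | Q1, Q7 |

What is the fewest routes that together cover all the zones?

2

Take {Comet, Delta}. Their union is {Q0, Q1, Q2, Q3, Q4, Q5, Q6, Q7, Q8}, which is all 9 zones.
No single route has all 9 zones (the largest, Atlas, has 6), so 2 is optimal.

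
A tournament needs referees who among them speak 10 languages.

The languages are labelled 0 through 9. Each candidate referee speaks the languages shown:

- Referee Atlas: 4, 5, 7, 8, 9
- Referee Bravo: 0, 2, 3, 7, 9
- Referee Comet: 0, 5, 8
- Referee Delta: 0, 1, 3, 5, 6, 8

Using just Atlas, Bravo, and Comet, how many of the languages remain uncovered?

2

Union of Atlas, Bravo, Comet = {0, 2, 3, 4, 5, 7, 8, 9}.
Not covered: 1, 6 — 2 languages.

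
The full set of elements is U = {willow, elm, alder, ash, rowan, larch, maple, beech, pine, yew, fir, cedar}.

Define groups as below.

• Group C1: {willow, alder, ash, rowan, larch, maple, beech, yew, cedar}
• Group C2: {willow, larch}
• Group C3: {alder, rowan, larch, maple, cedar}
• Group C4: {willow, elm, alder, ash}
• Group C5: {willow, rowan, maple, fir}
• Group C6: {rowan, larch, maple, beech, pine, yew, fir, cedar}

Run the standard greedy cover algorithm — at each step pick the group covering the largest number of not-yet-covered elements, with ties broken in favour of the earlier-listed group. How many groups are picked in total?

Greedy: pick C1 (covers 9 new) → pick C6 (covers 2 new) → pick C4 (covers 1 new). Total picks: 3.
(The true minimum cover uses only 2 groups, so greedy is not optimal here.)

3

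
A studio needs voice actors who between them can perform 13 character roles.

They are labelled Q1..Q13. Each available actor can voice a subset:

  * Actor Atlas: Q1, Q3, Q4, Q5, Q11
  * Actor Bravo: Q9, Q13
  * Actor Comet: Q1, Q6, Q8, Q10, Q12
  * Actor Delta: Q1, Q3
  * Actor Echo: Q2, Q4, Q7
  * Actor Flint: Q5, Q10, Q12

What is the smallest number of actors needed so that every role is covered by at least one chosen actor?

Atlas and Bravo and Comet and Echo together: Atlas ∪ Bravo ∪ Comet ∪ Echo = {Q1, Q2, Q3, Q4, Q5, Q6, Q7, Q8, Q9, Q10, Q11, Q12, Q13} — every role is covered.
Only Bravo contains Q9, so Bravo is forced; the remaining 11 roles need at least 3 more actors (each remaining actor adds at most 5) — so at least 4 actors are needed, and 4 is optimal.

4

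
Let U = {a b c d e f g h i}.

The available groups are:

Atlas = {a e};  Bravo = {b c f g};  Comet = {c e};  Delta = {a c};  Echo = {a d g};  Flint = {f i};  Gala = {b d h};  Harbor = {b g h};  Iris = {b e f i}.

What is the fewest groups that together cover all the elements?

4

Atlas and Bravo and Gala and Iris together: Atlas ∪ Bravo ∪ Gala ∪ Iris = {a, b, c, d, e, f, g, h, i} — every element is covered.
No 3 of the 9 groups cover everything (all 84 combinations miss at least one element), so 4 is optimal.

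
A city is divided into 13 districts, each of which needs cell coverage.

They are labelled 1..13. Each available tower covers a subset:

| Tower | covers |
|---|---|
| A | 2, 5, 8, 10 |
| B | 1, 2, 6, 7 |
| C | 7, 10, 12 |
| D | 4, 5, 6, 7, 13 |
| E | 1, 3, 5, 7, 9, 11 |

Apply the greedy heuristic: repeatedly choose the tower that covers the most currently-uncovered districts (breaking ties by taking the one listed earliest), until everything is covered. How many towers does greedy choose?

4

Greedy: pick E (covers 6 new) → pick A (covers 3 new) → pick D (covers 3 new) → pick C (covers 1 new). Total picks: 4.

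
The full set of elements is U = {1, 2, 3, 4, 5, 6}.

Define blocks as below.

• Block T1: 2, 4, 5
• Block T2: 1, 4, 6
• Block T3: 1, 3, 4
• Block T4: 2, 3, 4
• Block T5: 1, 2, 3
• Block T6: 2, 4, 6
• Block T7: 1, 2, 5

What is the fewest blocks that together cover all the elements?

T2, T3, and T7 cover everything between them: the union {1, 2, 3, 4, 5, 6} is all of U.
No 2 of the 7 blocks cover everything (all 21 combinations miss at least one element), so 3 is optimal.

3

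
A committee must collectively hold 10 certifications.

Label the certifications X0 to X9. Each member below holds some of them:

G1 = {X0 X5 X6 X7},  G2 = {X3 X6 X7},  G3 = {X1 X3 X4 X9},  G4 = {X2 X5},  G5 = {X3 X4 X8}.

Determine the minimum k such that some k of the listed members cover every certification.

4

Take {G1, G3, G4, G5}. Their union is {X0, X1, X2, X3, X4, X5, X6, X7, X8, X9}, which is all 10 certifications.
No 3 of the 5 members cover everything (all 10 combinations miss at least one certification), so 4 is optimal.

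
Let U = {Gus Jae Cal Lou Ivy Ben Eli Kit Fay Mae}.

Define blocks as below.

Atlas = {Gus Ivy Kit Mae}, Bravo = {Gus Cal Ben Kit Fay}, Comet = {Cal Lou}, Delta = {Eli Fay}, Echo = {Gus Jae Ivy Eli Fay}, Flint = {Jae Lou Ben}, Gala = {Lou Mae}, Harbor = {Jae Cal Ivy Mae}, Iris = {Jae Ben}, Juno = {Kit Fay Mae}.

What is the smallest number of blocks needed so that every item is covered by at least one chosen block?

Bravo and Echo and Gala together: Bravo ∪ Echo ∪ Gala = {Gus, Jae, Cal, Lou, Ivy, Ben, Eli, Kit, Fay, Mae} — every item is covered.
No 2 of the 10 blocks cover everything (all 45 combinations miss at least one item), so 3 is optimal.

3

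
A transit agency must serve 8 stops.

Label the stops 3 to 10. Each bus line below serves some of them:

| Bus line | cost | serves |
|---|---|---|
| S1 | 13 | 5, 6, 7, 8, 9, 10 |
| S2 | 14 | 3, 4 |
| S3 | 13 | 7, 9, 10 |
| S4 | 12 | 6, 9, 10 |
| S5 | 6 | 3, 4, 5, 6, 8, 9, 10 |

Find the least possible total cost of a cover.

19

S1, S5 together cover every stop (S1 ∪ S5 = {3, 4, 5, 6, 7, 8, 9, 10}); total cost 13 + 6 = 19.
No covering selection has total cost below 19.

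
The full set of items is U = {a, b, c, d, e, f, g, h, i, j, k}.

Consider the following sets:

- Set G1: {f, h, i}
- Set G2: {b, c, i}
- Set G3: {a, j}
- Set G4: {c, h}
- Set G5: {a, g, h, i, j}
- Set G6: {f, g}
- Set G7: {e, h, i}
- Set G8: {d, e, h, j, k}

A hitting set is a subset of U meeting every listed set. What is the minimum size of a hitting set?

T = {b, g, h, j} meets every set (each contains at least one member of T), and |T| = 4.
No choice of 3 items meets every set, so 4 is the minimum.

4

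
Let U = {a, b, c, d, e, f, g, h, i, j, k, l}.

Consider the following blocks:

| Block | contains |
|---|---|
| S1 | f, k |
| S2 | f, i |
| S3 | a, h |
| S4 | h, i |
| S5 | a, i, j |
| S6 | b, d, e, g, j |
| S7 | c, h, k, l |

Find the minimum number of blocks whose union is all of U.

4

S2, S5, S6, and S7 cover everything between them: the union {a, b, c, d, e, f, g, h, i, j, k, l} is all of U.
No 3 of the 7 blocks cover everything (all 35 combinations miss at least one point), so 4 is optimal.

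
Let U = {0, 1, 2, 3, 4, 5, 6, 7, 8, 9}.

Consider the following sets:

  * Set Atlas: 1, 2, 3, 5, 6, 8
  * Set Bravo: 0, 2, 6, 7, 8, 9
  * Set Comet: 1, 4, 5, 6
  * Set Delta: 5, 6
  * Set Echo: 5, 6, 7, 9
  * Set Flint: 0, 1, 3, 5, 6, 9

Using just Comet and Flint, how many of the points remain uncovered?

3

Union of Comet, Flint = {0, 1, 3, 4, 5, 6, 9}.
Not covered: 2, 7, 8 — 3 points.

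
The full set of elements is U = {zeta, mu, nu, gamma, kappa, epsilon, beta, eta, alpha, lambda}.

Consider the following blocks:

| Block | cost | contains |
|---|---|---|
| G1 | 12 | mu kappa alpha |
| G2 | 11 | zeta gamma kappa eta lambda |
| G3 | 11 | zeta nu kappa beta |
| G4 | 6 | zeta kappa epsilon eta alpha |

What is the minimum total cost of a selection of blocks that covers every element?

40

G1, G2, G3, G4 together cover every element (G1 ∪ G2 ∪ G3 ∪ G4 = {zeta, mu, nu, gamma, kappa, epsilon, beta, eta, alpha, lambda}); total cost 12 + 11 + 11 + 6 = 40.
No covering selection has total cost below 40.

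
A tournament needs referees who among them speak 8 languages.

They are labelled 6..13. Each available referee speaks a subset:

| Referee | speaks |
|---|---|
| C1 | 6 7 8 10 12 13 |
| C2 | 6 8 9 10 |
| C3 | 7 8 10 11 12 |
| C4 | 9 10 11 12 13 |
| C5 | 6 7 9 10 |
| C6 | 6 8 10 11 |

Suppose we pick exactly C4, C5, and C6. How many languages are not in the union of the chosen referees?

Union of C4, C5, C6 = {6, 7, 8, 9, 10, 11, 12, 13} — that's every language, so 0 are uncovered.

0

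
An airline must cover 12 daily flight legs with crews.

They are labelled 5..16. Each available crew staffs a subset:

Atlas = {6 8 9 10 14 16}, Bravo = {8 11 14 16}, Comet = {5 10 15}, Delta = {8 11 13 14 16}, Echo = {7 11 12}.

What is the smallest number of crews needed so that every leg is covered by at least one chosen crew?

4

Atlas and Comet and Delta and Echo together: Atlas ∪ Comet ∪ Delta ∪ Echo = {5, 6, 7, 8, 9, 10, 11, 12, 13, 14, 15, 16} — every leg is covered.
Only Delta contains 13, so Delta is forced; the remaining 7 legs need at least 3 more crews (each remaining crew adds at most 3) — so at least 4 crews are needed, and 4 is optimal.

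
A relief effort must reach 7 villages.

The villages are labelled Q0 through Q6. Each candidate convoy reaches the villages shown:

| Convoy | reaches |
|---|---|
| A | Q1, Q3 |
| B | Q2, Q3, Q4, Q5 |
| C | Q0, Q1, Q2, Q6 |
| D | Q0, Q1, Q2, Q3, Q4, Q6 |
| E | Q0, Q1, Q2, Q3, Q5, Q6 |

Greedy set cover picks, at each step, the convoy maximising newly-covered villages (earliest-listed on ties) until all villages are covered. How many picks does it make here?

2

Greedy: pick D (covers 6 new) → pick B (covers 1 new). Total picks: 2.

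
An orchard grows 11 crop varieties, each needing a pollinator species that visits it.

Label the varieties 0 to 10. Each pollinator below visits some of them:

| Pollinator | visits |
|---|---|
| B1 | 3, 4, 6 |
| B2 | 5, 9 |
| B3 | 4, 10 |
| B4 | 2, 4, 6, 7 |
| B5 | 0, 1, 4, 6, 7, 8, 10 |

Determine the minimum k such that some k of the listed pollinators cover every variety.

4

Take {B1, B2, B4, B5}. Their union is {0, 1, 2, 3, 4, 5, 6, 7, 8, 9, 10}, which is all 11 varieties.
No 3 of the 5 pollinators cover everything (all 10 combinations miss at least one variety), so 4 is optimal.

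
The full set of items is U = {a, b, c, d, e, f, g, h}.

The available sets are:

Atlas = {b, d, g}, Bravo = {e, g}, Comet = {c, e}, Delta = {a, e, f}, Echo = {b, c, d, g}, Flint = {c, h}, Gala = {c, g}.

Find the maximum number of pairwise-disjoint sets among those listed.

Atlas, Delta, Flint are pairwise disjoint (Atlas={b,d,g}; Delta={a,e,f}; Flint={c,h}).
Every remaining set overlaps one of these, and no 4 of the listed sets are pairwise disjoint, so 3 is the maximum.

3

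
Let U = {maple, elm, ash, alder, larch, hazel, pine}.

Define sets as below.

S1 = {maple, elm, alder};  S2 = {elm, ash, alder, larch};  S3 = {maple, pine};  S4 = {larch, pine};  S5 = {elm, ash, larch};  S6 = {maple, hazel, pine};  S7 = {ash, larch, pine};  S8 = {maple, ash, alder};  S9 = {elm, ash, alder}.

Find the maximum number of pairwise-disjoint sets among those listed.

S4, S9 are pairwise disjoint (S4={larch,pine}; S9={elm,ash,alder}).
Every remaining set overlaps one of these, and no 3 of the listed sets are pairwise disjoint, so 2 is the maximum.

2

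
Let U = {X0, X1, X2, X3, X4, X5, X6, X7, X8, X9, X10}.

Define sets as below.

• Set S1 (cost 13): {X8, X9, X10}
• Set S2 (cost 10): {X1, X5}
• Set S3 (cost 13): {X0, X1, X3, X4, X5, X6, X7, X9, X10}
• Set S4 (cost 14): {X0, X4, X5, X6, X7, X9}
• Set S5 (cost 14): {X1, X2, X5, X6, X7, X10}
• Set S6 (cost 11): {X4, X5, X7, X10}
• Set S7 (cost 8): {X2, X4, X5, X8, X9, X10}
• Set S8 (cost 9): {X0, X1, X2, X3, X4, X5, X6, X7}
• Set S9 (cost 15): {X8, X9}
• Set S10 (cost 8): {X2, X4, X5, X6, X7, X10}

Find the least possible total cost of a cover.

S7, S8 together cover every point (S7 ∪ S8 = {X0, X1, X2, X3, X4, X5, X6, X7, X8, X9, X10}); total cost 8 + 9 = 17.
No covering selection has total cost below 17.

17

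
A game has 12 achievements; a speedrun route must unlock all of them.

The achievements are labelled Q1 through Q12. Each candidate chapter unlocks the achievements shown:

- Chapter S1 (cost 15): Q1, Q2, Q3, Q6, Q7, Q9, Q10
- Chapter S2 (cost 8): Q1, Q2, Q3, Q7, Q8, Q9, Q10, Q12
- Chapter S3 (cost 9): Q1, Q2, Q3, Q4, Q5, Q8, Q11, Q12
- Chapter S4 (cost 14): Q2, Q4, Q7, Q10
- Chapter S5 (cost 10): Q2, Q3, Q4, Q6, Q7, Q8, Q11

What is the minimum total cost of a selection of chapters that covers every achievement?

24

S1, S3 together cover every achievement (S1 ∪ S3 = {Q1, Q2, Q3, Q4, Q5, Q6, Q7, Q8, Q9, Q10, Q11, Q12}); total cost 15 + 9 = 24.
The greedy pick S2, S3, S5 costs 27; no covering selection beats 24.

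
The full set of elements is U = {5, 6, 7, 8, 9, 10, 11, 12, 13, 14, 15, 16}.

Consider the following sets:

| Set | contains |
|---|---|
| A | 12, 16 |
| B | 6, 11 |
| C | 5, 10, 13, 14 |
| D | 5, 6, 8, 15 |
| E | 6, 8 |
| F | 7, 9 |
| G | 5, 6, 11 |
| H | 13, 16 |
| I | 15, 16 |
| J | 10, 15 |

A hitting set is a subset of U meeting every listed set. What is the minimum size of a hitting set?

4

T = {6, 7, 10, 16} meets every set (each contains at least one member of T), and |T| = 4.
The sets E, F, H, J are pairwise disjoint, so any hitting set needs a separate element for each — at least 4. Hence 4 is optimal.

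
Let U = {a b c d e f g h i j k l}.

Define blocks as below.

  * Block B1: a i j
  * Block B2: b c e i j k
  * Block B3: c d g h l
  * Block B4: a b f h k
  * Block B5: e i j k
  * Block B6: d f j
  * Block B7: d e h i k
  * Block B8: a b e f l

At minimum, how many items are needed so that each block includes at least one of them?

3

T = {j, k, l} meets every block (each contains at least one member of T), and |T| = 3.
No choice of 2 items meets every block, so 3 is the minimum.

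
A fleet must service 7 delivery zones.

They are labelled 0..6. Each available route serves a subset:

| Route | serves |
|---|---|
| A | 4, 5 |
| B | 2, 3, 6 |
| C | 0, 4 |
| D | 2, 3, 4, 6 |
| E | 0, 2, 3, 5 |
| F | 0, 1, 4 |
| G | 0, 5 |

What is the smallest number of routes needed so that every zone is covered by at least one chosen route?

Take {A, D, F}. Their union is {0, 1, 2, 3, 4, 5, 6}, which is all 7 zones.
Only F contains 1, so F is forced; the remaining 4 zones need at least 2 more routes (each remaining route adds at most 3) — so at least 3 routes are needed, and 3 is optimal.

3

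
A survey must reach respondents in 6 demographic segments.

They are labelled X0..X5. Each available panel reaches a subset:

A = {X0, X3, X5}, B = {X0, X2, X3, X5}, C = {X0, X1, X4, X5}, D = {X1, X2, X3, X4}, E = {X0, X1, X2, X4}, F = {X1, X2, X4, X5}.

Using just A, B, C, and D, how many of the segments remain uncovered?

0

Union of A, B, C, D = {X0, X1, X2, X3, X4, X5} — that's every segment, so 0 are uncovered.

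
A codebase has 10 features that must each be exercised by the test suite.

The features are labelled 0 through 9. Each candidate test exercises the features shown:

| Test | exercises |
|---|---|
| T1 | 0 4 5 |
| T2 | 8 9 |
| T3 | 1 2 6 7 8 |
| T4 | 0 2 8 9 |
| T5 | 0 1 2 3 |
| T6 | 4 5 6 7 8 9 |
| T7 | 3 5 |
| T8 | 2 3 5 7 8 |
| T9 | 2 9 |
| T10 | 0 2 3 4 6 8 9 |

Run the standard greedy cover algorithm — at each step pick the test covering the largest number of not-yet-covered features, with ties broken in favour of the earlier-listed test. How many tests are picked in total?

Greedy: pick T10 (covers 7 new) → pick T3 (covers 2 new) → pick T1 (covers 1 new). Total picks: 3.
(The true minimum cover uses only 2 tests, so greedy is not optimal here.)

3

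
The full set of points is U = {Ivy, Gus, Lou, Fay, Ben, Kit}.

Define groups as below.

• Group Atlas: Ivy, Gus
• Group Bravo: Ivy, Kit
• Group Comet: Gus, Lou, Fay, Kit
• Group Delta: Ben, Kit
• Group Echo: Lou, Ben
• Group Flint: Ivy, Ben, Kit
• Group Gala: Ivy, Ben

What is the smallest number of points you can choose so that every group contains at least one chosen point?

3

H = {Ivy, Gus, Ben} meets every group (each contains at least one member of H), and |H| = 3.
No choice of 2 points meets every group, so 3 is the minimum.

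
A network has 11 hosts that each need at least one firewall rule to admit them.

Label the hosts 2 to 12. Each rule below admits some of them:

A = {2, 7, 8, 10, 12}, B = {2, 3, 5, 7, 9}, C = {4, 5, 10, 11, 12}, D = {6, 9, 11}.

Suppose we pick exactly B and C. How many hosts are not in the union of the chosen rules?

Union of B, C = {2, 3, 4, 5, 7, 9, 10, 11, 12}.
Not covered: 6, 8 — 2 hosts.

2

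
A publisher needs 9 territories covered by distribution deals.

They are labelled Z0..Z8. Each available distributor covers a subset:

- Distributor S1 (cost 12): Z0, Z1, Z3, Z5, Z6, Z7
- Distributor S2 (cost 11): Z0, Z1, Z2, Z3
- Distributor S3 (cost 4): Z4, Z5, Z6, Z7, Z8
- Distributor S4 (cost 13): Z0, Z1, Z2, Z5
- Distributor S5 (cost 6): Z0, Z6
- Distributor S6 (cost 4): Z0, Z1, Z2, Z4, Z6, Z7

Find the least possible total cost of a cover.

15

S2, S3 together cover every territory (S2 ∪ S3 = {Z0, Z1, Z2, Z3, Z4, Z5, Z6, Z7, Z8}); total cost 11 + 4 = 15.
The greedy pick S6, S3, S2 costs 19; no covering selection beats 15.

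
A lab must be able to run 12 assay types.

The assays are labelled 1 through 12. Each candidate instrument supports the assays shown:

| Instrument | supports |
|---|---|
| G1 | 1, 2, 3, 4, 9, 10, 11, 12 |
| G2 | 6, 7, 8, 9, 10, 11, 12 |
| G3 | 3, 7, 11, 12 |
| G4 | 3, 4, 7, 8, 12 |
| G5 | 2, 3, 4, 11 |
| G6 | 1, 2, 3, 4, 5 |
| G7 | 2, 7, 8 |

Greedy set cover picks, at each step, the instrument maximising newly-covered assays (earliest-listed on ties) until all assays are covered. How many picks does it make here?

Greedy: pick G1 (covers 8 new) → pick G2 (covers 3 new) → pick G6 (covers 1 new). Total picks: 3.
(The true minimum cover uses only 2 instruments, so greedy is not optimal here.)

3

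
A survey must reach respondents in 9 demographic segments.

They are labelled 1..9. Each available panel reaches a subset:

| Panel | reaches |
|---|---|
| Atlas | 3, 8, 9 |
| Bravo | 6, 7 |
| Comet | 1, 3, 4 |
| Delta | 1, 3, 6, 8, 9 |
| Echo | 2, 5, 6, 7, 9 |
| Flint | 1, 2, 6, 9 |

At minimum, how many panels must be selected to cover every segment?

3

Comet and Delta and Echo together: Comet ∪ Delta ∪ Echo = {1, 2, 3, 4, 5, 6, 7, 8, 9} — every segment is covered.
Only Comet contains 4, so Comet is forced; the remaining 6 segments need at least 2 more panels (each remaining panel adds at most 5) — so at least 3 panels are needed, and 3 is optimal.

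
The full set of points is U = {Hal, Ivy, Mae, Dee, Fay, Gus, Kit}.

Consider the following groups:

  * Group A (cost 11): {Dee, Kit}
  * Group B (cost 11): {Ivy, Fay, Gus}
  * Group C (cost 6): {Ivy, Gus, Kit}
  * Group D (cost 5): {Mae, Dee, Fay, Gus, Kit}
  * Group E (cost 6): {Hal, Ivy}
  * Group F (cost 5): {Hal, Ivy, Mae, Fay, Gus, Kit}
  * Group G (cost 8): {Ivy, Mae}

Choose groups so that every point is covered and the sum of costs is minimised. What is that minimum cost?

D, F together cover every point (D ∪ F = {Hal, Ivy, Mae, Dee, Fay, Gus, Kit}); total cost 5 + 5 = 10.
No covering selection has total cost below 10.

10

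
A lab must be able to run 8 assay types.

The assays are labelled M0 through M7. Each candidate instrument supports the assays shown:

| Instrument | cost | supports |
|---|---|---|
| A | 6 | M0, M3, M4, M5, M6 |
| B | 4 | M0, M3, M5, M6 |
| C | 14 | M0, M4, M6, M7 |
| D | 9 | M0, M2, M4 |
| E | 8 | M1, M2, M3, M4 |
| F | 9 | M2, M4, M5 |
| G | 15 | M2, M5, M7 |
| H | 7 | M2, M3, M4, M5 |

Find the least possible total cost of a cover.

B, C, E together cover every assay (B ∪ C ∪ E = {M0, M1, M2, M3, M4, M5, M6, M7}); total cost 4 + 14 + 8 = 26.
No covering selection has total cost below 26.

26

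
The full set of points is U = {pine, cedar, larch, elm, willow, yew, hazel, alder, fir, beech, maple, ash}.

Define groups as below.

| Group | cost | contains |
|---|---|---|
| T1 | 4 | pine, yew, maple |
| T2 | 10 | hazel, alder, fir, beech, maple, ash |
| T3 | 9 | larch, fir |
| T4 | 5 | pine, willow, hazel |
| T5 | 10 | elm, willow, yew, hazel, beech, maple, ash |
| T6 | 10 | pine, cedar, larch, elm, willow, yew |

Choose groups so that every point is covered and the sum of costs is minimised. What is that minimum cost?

20

T2, T6 together cover every point (T2 ∪ T6 = {pine, cedar, larch, elm, willow, yew, hazel, alder, fir, beech, maple, ash}); total cost 10 + 10 = 20.
The greedy pick T1, T2, T6 costs 24; no covering selection beats 20.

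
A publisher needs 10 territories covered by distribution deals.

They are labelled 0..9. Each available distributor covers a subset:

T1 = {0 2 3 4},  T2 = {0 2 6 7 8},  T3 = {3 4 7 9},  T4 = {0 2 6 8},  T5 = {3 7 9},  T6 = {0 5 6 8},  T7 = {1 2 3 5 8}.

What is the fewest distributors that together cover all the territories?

3

T2 and T3 and T7 together: T2 ∪ T3 ∪ T7 = {0, 1, 2, 3, 4, 5, 6, 7, 8, 9} — every territory is covered.
Only T7 contains 1, so T7 is forced; the remaining 5 territories need at least 2 more distributors (each remaining distributor adds at most 3) — so at least 3 distributors are needed, and 3 is optimal.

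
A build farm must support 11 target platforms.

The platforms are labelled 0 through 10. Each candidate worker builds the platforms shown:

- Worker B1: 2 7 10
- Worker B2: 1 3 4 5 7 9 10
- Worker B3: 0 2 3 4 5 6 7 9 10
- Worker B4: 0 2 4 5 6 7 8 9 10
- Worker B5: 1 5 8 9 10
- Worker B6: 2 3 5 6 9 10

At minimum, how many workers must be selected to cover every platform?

B3 and B5 together: B3 ∪ B5 = {0, 1, 2, 3, 4, 5, 6, 7, 8, 9, 10} — every platform is covered.
No single worker has all 11 platforms (the largest, B3, has 9), so 2 is optimal.

2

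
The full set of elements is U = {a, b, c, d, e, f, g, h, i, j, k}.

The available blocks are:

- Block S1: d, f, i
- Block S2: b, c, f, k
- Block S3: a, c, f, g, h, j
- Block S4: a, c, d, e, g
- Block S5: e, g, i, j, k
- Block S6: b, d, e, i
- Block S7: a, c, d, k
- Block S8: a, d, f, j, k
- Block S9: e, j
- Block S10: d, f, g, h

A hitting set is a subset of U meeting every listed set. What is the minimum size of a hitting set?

The 3 elements {c, d, e} hit every block.
No choice of 2 elements meets every block, so 3 is the minimum.

3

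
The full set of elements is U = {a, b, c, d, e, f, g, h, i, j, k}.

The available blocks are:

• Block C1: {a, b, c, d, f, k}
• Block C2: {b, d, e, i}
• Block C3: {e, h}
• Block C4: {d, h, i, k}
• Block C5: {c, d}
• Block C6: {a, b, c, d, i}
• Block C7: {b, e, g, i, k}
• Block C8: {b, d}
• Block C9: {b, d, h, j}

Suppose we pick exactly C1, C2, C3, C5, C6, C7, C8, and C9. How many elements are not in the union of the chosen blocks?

0

Union of C1, C2, C3, C5, C6, C7, C8, C9 = {a, b, c, d, e, f, g, h, i, j, k} — that's every element, so 0 are uncovered.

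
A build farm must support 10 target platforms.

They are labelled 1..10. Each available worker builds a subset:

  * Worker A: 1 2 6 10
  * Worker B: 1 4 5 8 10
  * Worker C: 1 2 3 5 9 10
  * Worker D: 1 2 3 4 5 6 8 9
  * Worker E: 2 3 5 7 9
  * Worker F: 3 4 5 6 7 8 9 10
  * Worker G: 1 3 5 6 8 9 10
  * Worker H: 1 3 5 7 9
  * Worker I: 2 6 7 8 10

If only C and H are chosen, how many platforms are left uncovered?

3

Union of C, H = {1, 2, 3, 5, 7, 9, 10}.
Not covered: 4, 6, 8 — 3 platforms.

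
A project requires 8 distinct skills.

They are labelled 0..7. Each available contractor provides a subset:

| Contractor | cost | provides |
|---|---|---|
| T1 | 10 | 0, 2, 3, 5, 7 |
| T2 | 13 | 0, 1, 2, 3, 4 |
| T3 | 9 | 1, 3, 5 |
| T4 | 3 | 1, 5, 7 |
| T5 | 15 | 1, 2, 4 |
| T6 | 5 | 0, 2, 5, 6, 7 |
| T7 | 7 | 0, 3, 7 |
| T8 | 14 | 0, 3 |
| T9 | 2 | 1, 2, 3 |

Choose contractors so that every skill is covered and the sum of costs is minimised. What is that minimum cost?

T2, T6 together cover every skill (T2 ∪ T6 = {0, 1, 2, 3, 4, 5, 6, 7}); total cost 13 + 5 = 18.
The greedy pick T9, T6, T2 costs 20; no covering selection beats 18.

18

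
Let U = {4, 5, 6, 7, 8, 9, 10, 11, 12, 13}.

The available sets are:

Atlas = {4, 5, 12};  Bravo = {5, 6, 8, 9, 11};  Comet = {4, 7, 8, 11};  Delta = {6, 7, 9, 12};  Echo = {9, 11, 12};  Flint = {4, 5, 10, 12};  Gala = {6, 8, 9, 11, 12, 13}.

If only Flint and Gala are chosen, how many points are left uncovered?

Union of Flint, Gala = {4, 5, 6, 8, 9, 10, 11, 12, 13}.
Not covered: 7 — 1 point.

1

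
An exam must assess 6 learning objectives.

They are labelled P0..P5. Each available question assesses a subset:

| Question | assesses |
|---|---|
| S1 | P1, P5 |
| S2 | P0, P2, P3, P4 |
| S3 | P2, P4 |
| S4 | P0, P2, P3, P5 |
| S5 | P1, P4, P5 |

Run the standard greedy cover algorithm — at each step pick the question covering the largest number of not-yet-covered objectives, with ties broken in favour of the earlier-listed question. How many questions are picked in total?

2

Greedy: pick S2 (covers 4 new) → pick S1 (covers 2 new). Total picks: 2.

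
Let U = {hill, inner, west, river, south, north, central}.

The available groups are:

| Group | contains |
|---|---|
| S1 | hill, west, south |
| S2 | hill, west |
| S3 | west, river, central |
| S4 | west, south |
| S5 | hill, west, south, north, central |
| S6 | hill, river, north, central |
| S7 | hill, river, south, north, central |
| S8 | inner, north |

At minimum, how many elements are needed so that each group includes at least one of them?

2

The 2 elements {west, north} hit every group.
The groups S4, S6 are pairwise disjoint, so any hitting set needs a separate element for each — at least 2. Hence 2 is optimal.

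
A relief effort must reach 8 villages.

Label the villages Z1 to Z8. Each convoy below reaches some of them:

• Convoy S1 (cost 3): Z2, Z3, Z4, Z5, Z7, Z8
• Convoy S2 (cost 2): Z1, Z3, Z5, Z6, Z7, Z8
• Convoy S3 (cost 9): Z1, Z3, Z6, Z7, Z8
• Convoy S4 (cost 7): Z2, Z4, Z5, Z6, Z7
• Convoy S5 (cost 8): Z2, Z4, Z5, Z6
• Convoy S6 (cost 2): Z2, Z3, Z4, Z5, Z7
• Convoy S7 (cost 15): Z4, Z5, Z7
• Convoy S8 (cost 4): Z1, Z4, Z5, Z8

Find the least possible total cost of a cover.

S2, S6 together cover every village (S2 ∪ S6 = {Z1, Z2, Z3, Z4, Z5, Z6, Z7, Z8}); total cost 2 + 2 = 4.
No covering selection has total cost below 4.

4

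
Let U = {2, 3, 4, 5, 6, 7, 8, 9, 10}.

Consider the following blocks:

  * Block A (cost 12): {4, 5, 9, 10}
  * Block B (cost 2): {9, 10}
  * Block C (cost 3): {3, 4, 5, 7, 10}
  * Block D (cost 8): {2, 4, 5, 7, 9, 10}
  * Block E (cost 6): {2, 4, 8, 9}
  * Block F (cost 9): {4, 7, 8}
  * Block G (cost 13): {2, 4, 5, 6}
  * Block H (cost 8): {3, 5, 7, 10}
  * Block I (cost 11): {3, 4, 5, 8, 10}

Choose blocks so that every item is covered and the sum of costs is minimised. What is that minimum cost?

C, E, G together cover every item (C ∪ E ∪ G = {2, 3, 4, 5, 6, 7, 8, 9, 10}); total cost 3 + 6 + 13 = 22.
The greedy pick C, B, E, G costs 24; no covering selection beats 22.

22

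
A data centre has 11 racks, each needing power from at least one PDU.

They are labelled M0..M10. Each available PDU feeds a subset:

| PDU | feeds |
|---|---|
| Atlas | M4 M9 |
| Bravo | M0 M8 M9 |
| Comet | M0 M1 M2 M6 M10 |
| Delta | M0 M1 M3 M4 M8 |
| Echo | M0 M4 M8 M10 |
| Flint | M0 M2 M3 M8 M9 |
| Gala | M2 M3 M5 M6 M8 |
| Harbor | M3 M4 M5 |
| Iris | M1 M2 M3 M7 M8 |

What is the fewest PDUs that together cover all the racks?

Bravo and Echo and Gala and Iris together: Bravo ∪ Echo ∪ Gala ∪ Iris = {M0, M1, M2, M3, M4, M5, M6, M7, M8, M9, M10} — every rack is covered.
No 3 of the 9 PDUs cover everything (all 84 combinations miss at least one rack), so 4 is optimal.

4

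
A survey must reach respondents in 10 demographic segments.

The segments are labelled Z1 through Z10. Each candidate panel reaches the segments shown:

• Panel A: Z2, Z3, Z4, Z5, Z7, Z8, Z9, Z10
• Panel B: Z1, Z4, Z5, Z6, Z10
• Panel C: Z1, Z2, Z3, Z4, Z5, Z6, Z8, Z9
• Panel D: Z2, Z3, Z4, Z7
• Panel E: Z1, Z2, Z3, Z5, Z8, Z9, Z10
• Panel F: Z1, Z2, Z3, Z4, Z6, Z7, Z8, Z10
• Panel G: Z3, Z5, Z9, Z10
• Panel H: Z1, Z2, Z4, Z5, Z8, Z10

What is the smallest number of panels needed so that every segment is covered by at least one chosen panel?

Take {F, G}. Their union is {Z1, Z2, Z3, Z4, Z5, Z6, Z7, Z8, Z9, Z10}, which is all 10 segments.
No single panel has all 10 segments (the largest, A, has 8), so 2 is optimal.

2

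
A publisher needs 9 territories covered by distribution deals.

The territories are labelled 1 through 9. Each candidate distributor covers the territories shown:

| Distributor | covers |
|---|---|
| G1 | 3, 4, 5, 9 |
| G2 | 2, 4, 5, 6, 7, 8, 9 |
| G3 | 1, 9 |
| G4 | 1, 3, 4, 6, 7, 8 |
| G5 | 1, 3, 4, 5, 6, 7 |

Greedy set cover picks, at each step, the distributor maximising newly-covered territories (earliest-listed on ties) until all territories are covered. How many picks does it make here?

2

Greedy: pick G2 (covers 7 new) → pick G4 (covers 2 new). Total picks: 2.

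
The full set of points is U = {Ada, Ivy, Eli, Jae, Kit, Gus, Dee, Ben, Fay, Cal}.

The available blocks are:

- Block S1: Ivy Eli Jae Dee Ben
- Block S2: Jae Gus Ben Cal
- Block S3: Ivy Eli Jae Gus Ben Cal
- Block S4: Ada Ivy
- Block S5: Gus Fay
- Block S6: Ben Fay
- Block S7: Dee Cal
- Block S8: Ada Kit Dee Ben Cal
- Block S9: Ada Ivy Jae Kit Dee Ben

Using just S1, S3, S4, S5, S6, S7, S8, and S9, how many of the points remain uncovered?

Union of S1, S3, S4, S5, S6, S7, S8, S9 = {Ada, Ivy, Eli, Jae, Kit, Gus, Dee, Ben, Fay, Cal} — that's every point, so 0 are uncovered.

0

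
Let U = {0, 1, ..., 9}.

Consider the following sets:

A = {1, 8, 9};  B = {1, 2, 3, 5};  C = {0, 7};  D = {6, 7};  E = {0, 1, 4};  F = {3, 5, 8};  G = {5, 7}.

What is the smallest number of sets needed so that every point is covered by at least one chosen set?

A, B, D, and E cover everything between them: the union {0, 1, 2, 3, 4, 5, 6, 7, 8, 9} is all of U.
Only B contains 2, so B is forced; the remaining 6 points need at least 3 more sets (each remaining set adds at most 2) — so at least 4 sets are needed, and 4 is optimal.

4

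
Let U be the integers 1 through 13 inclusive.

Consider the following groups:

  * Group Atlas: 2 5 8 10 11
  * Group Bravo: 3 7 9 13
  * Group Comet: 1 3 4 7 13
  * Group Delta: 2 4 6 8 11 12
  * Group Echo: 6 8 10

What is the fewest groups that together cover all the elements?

Take {Atlas, Bravo, Comet, Delta}. Their union is {1, 2, 3, 4, 5, 6, 7, 8, 9, 10, 11, 12, 13}, which is all 13 elements.
No 3 of the 5 groups cover everything (all 10 combinations miss at least one element), so 4 is optimal.

4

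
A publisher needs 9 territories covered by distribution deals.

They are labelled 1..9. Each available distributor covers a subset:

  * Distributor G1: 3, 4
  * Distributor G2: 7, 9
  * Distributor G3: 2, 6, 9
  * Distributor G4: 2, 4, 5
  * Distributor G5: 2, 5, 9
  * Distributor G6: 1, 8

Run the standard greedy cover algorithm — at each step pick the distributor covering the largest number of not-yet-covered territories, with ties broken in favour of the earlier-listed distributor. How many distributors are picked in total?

5

Greedy: pick G3 (covers 3 new) → pick G1 (covers 2 new) → pick G6 (covers 2 new) → pick G2 (covers 1 new) → pick G4 (covers 1 new). Total picks: 5.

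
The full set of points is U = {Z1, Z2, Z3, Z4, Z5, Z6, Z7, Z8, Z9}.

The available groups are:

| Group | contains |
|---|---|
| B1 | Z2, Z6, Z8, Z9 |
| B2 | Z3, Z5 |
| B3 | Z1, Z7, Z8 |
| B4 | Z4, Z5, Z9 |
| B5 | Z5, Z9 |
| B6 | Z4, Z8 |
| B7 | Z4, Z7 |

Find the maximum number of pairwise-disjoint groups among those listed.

3

B1, B2, B7 are pairwise disjoint (B1={Z2,Z6,Z8,Z9}; B2={Z3,Z5}; B7={Z4,Z7}).
Every remaining group overlaps one of these, and no 4 of the listed groups are pairwise disjoint, so 3 is the maximum.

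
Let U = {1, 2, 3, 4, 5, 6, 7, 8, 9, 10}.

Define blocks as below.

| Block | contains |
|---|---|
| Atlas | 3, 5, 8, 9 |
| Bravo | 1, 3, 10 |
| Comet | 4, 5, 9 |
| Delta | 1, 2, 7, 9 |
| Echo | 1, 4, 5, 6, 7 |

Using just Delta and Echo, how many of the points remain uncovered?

Union of Delta, Echo = {1, 2, 4, 5, 6, 7, 9}.
Not covered: 3, 8, 10 — 3 points.

3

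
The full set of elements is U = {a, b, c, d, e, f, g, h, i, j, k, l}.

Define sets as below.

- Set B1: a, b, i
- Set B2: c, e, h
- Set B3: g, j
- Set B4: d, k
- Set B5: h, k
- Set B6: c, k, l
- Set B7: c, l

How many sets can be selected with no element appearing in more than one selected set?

4

B1, B2, B3, B4 are pairwise disjoint (B1={a,b,i}; B2={c,e,h}; B3={g,j}; B4={d,k}).
Every remaining set overlaps one of these, and no 5 of the listed sets are pairwise disjoint, so 4 is the maximum.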